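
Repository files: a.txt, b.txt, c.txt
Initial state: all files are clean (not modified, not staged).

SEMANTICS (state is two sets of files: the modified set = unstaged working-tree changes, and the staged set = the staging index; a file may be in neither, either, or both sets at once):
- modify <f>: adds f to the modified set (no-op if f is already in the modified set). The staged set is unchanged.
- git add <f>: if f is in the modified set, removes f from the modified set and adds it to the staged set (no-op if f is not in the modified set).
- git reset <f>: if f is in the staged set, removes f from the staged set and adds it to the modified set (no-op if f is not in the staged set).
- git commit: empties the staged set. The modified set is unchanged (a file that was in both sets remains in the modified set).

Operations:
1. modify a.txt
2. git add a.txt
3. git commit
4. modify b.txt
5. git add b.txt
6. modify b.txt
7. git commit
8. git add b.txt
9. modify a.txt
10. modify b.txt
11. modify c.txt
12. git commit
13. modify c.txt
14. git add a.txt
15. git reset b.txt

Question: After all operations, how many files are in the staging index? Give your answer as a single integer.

After op 1 (modify a.txt): modified={a.txt} staged={none}
After op 2 (git add a.txt): modified={none} staged={a.txt}
After op 3 (git commit): modified={none} staged={none}
After op 4 (modify b.txt): modified={b.txt} staged={none}
After op 5 (git add b.txt): modified={none} staged={b.txt}
After op 6 (modify b.txt): modified={b.txt} staged={b.txt}
After op 7 (git commit): modified={b.txt} staged={none}
After op 8 (git add b.txt): modified={none} staged={b.txt}
After op 9 (modify a.txt): modified={a.txt} staged={b.txt}
After op 10 (modify b.txt): modified={a.txt, b.txt} staged={b.txt}
After op 11 (modify c.txt): modified={a.txt, b.txt, c.txt} staged={b.txt}
After op 12 (git commit): modified={a.txt, b.txt, c.txt} staged={none}
After op 13 (modify c.txt): modified={a.txt, b.txt, c.txt} staged={none}
After op 14 (git add a.txt): modified={b.txt, c.txt} staged={a.txt}
After op 15 (git reset b.txt): modified={b.txt, c.txt} staged={a.txt}
Final staged set: {a.txt} -> count=1

Answer: 1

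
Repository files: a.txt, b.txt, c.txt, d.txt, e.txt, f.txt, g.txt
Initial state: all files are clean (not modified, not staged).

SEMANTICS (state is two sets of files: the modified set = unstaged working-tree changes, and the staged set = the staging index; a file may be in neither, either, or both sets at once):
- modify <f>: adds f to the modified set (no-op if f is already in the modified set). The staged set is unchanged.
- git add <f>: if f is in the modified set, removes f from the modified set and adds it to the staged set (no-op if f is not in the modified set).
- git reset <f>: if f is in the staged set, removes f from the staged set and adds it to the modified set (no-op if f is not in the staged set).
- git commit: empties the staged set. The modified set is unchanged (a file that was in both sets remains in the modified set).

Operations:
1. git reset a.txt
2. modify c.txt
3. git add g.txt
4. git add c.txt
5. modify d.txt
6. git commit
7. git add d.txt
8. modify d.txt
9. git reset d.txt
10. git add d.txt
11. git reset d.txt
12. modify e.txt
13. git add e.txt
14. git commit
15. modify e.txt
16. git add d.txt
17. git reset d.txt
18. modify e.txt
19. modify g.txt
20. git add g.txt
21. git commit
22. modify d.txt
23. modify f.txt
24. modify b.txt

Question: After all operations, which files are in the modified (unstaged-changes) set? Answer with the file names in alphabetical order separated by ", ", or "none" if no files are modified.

After op 1 (git reset a.txt): modified={none} staged={none}
After op 2 (modify c.txt): modified={c.txt} staged={none}
After op 3 (git add g.txt): modified={c.txt} staged={none}
After op 4 (git add c.txt): modified={none} staged={c.txt}
After op 5 (modify d.txt): modified={d.txt} staged={c.txt}
After op 6 (git commit): modified={d.txt} staged={none}
After op 7 (git add d.txt): modified={none} staged={d.txt}
After op 8 (modify d.txt): modified={d.txt} staged={d.txt}
After op 9 (git reset d.txt): modified={d.txt} staged={none}
After op 10 (git add d.txt): modified={none} staged={d.txt}
After op 11 (git reset d.txt): modified={d.txt} staged={none}
After op 12 (modify e.txt): modified={d.txt, e.txt} staged={none}
After op 13 (git add e.txt): modified={d.txt} staged={e.txt}
After op 14 (git commit): modified={d.txt} staged={none}
After op 15 (modify e.txt): modified={d.txt, e.txt} staged={none}
After op 16 (git add d.txt): modified={e.txt} staged={d.txt}
After op 17 (git reset d.txt): modified={d.txt, e.txt} staged={none}
After op 18 (modify e.txt): modified={d.txt, e.txt} staged={none}
After op 19 (modify g.txt): modified={d.txt, e.txt, g.txt} staged={none}
After op 20 (git add g.txt): modified={d.txt, e.txt} staged={g.txt}
After op 21 (git commit): modified={d.txt, e.txt} staged={none}
After op 22 (modify d.txt): modified={d.txt, e.txt} staged={none}
After op 23 (modify f.txt): modified={d.txt, e.txt, f.txt} staged={none}
After op 24 (modify b.txt): modified={b.txt, d.txt, e.txt, f.txt} staged={none}

Answer: b.txt, d.txt, e.txt, f.txt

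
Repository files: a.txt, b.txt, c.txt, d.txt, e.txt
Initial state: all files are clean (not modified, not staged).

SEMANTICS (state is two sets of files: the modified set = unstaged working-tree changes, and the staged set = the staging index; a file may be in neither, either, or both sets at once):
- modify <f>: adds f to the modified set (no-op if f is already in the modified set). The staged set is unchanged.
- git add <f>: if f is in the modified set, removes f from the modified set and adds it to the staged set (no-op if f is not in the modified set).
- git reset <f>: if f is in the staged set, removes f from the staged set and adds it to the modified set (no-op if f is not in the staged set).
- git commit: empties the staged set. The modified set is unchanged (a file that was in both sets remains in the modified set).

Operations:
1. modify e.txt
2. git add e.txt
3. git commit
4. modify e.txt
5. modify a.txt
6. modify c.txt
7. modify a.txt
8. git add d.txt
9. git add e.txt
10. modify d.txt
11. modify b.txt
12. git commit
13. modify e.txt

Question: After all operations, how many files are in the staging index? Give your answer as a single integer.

Answer: 0

Derivation:
After op 1 (modify e.txt): modified={e.txt} staged={none}
After op 2 (git add e.txt): modified={none} staged={e.txt}
After op 3 (git commit): modified={none} staged={none}
After op 4 (modify e.txt): modified={e.txt} staged={none}
After op 5 (modify a.txt): modified={a.txt, e.txt} staged={none}
After op 6 (modify c.txt): modified={a.txt, c.txt, e.txt} staged={none}
After op 7 (modify a.txt): modified={a.txt, c.txt, e.txt} staged={none}
After op 8 (git add d.txt): modified={a.txt, c.txt, e.txt} staged={none}
After op 9 (git add e.txt): modified={a.txt, c.txt} staged={e.txt}
After op 10 (modify d.txt): modified={a.txt, c.txt, d.txt} staged={e.txt}
After op 11 (modify b.txt): modified={a.txt, b.txt, c.txt, d.txt} staged={e.txt}
After op 12 (git commit): modified={a.txt, b.txt, c.txt, d.txt} staged={none}
After op 13 (modify e.txt): modified={a.txt, b.txt, c.txt, d.txt, e.txt} staged={none}
Final staged set: {none} -> count=0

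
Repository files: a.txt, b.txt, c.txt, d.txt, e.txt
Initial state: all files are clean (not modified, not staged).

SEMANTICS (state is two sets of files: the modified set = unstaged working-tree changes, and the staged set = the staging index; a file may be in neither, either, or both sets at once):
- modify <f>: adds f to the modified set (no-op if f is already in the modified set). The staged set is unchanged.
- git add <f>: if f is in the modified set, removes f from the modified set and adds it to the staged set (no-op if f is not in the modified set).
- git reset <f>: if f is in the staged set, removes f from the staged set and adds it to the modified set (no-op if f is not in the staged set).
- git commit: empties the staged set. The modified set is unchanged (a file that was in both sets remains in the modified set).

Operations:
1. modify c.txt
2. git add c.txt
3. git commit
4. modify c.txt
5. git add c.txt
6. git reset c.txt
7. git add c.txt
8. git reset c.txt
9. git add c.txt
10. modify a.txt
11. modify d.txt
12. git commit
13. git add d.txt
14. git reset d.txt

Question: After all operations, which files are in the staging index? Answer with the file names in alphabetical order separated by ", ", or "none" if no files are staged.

After op 1 (modify c.txt): modified={c.txt} staged={none}
After op 2 (git add c.txt): modified={none} staged={c.txt}
After op 3 (git commit): modified={none} staged={none}
After op 4 (modify c.txt): modified={c.txt} staged={none}
After op 5 (git add c.txt): modified={none} staged={c.txt}
After op 6 (git reset c.txt): modified={c.txt} staged={none}
After op 7 (git add c.txt): modified={none} staged={c.txt}
After op 8 (git reset c.txt): modified={c.txt} staged={none}
After op 9 (git add c.txt): modified={none} staged={c.txt}
After op 10 (modify a.txt): modified={a.txt} staged={c.txt}
After op 11 (modify d.txt): modified={a.txt, d.txt} staged={c.txt}
After op 12 (git commit): modified={a.txt, d.txt} staged={none}
After op 13 (git add d.txt): modified={a.txt} staged={d.txt}
After op 14 (git reset d.txt): modified={a.txt, d.txt} staged={none}

Answer: none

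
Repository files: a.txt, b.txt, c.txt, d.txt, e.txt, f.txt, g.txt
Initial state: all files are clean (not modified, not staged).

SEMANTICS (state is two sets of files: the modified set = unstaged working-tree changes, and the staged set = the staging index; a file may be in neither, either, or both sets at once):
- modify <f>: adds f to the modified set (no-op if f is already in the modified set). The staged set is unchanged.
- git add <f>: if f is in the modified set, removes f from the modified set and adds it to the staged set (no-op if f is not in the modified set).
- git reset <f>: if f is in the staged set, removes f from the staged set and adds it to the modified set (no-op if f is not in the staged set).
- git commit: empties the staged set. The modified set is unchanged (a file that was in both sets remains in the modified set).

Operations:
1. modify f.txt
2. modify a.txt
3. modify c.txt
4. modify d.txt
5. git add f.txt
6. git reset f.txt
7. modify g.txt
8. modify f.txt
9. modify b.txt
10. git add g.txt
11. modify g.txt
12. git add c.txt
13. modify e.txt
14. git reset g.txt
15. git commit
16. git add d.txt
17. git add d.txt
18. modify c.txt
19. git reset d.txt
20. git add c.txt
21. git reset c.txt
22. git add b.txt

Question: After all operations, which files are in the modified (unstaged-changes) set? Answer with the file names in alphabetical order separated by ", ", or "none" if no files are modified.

Answer: a.txt, c.txt, d.txt, e.txt, f.txt, g.txt

Derivation:
After op 1 (modify f.txt): modified={f.txt} staged={none}
After op 2 (modify a.txt): modified={a.txt, f.txt} staged={none}
After op 3 (modify c.txt): modified={a.txt, c.txt, f.txt} staged={none}
After op 4 (modify d.txt): modified={a.txt, c.txt, d.txt, f.txt} staged={none}
After op 5 (git add f.txt): modified={a.txt, c.txt, d.txt} staged={f.txt}
After op 6 (git reset f.txt): modified={a.txt, c.txt, d.txt, f.txt} staged={none}
After op 7 (modify g.txt): modified={a.txt, c.txt, d.txt, f.txt, g.txt} staged={none}
After op 8 (modify f.txt): modified={a.txt, c.txt, d.txt, f.txt, g.txt} staged={none}
After op 9 (modify b.txt): modified={a.txt, b.txt, c.txt, d.txt, f.txt, g.txt} staged={none}
After op 10 (git add g.txt): modified={a.txt, b.txt, c.txt, d.txt, f.txt} staged={g.txt}
After op 11 (modify g.txt): modified={a.txt, b.txt, c.txt, d.txt, f.txt, g.txt} staged={g.txt}
After op 12 (git add c.txt): modified={a.txt, b.txt, d.txt, f.txt, g.txt} staged={c.txt, g.txt}
After op 13 (modify e.txt): modified={a.txt, b.txt, d.txt, e.txt, f.txt, g.txt} staged={c.txt, g.txt}
After op 14 (git reset g.txt): modified={a.txt, b.txt, d.txt, e.txt, f.txt, g.txt} staged={c.txt}
After op 15 (git commit): modified={a.txt, b.txt, d.txt, e.txt, f.txt, g.txt} staged={none}
After op 16 (git add d.txt): modified={a.txt, b.txt, e.txt, f.txt, g.txt} staged={d.txt}
After op 17 (git add d.txt): modified={a.txt, b.txt, e.txt, f.txt, g.txt} staged={d.txt}
After op 18 (modify c.txt): modified={a.txt, b.txt, c.txt, e.txt, f.txt, g.txt} staged={d.txt}
After op 19 (git reset d.txt): modified={a.txt, b.txt, c.txt, d.txt, e.txt, f.txt, g.txt} staged={none}
After op 20 (git add c.txt): modified={a.txt, b.txt, d.txt, e.txt, f.txt, g.txt} staged={c.txt}
After op 21 (git reset c.txt): modified={a.txt, b.txt, c.txt, d.txt, e.txt, f.txt, g.txt} staged={none}
After op 22 (git add b.txt): modified={a.txt, c.txt, d.txt, e.txt, f.txt, g.txt} staged={b.txt}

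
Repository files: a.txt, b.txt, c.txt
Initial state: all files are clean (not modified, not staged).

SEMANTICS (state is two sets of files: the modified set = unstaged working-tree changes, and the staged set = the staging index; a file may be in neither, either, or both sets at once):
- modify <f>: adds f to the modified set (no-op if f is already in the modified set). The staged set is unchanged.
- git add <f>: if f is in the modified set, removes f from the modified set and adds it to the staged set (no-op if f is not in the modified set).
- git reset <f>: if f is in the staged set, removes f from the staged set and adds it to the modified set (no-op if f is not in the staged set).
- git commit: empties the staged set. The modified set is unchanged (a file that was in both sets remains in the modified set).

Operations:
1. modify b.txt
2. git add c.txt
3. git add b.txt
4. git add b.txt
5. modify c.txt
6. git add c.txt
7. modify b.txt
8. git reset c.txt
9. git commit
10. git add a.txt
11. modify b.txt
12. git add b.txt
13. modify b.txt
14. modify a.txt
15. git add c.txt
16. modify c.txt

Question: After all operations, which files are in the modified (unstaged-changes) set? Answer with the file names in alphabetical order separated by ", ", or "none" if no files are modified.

After op 1 (modify b.txt): modified={b.txt} staged={none}
After op 2 (git add c.txt): modified={b.txt} staged={none}
After op 3 (git add b.txt): modified={none} staged={b.txt}
After op 4 (git add b.txt): modified={none} staged={b.txt}
After op 5 (modify c.txt): modified={c.txt} staged={b.txt}
After op 6 (git add c.txt): modified={none} staged={b.txt, c.txt}
After op 7 (modify b.txt): modified={b.txt} staged={b.txt, c.txt}
After op 8 (git reset c.txt): modified={b.txt, c.txt} staged={b.txt}
After op 9 (git commit): modified={b.txt, c.txt} staged={none}
After op 10 (git add a.txt): modified={b.txt, c.txt} staged={none}
After op 11 (modify b.txt): modified={b.txt, c.txt} staged={none}
After op 12 (git add b.txt): modified={c.txt} staged={b.txt}
After op 13 (modify b.txt): modified={b.txt, c.txt} staged={b.txt}
After op 14 (modify a.txt): modified={a.txt, b.txt, c.txt} staged={b.txt}
After op 15 (git add c.txt): modified={a.txt, b.txt} staged={b.txt, c.txt}
After op 16 (modify c.txt): modified={a.txt, b.txt, c.txt} staged={b.txt, c.txt}

Answer: a.txt, b.txt, c.txt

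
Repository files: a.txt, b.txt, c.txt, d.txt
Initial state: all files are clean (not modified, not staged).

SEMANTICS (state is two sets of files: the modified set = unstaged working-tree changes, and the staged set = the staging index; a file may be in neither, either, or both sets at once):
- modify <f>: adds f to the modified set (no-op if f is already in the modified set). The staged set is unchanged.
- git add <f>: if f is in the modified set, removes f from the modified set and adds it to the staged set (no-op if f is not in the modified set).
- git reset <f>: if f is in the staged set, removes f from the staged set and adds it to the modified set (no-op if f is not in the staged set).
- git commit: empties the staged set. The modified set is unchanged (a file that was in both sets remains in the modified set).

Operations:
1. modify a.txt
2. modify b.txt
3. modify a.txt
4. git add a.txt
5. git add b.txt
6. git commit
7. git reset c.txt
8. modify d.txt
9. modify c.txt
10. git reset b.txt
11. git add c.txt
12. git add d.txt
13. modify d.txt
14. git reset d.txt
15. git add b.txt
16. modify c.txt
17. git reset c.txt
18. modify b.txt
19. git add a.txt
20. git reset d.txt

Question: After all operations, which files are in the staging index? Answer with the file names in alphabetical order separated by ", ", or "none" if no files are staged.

Answer: none

Derivation:
After op 1 (modify a.txt): modified={a.txt} staged={none}
After op 2 (modify b.txt): modified={a.txt, b.txt} staged={none}
After op 3 (modify a.txt): modified={a.txt, b.txt} staged={none}
After op 4 (git add a.txt): modified={b.txt} staged={a.txt}
After op 5 (git add b.txt): modified={none} staged={a.txt, b.txt}
After op 6 (git commit): modified={none} staged={none}
After op 7 (git reset c.txt): modified={none} staged={none}
After op 8 (modify d.txt): modified={d.txt} staged={none}
After op 9 (modify c.txt): modified={c.txt, d.txt} staged={none}
After op 10 (git reset b.txt): modified={c.txt, d.txt} staged={none}
After op 11 (git add c.txt): modified={d.txt} staged={c.txt}
After op 12 (git add d.txt): modified={none} staged={c.txt, d.txt}
After op 13 (modify d.txt): modified={d.txt} staged={c.txt, d.txt}
After op 14 (git reset d.txt): modified={d.txt} staged={c.txt}
After op 15 (git add b.txt): modified={d.txt} staged={c.txt}
After op 16 (modify c.txt): modified={c.txt, d.txt} staged={c.txt}
After op 17 (git reset c.txt): modified={c.txt, d.txt} staged={none}
After op 18 (modify b.txt): modified={b.txt, c.txt, d.txt} staged={none}
After op 19 (git add a.txt): modified={b.txt, c.txt, d.txt} staged={none}
After op 20 (git reset d.txt): modified={b.txt, c.txt, d.txt} staged={none}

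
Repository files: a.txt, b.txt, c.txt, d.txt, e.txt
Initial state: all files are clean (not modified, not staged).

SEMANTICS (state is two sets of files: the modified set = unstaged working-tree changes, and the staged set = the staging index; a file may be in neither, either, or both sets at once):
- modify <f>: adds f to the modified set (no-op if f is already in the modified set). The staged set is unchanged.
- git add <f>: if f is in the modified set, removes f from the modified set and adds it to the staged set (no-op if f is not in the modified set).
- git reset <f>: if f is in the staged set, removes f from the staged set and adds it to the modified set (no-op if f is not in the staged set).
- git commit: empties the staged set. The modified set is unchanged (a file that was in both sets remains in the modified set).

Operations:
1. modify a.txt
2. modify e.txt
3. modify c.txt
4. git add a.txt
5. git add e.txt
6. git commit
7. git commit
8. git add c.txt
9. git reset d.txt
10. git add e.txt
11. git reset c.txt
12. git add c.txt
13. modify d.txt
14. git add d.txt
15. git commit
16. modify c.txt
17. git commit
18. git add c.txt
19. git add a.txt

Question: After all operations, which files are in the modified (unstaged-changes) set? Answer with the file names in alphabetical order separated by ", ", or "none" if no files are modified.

After op 1 (modify a.txt): modified={a.txt} staged={none}
After op 2 (modify e.txt): modified={a.txt, e.txt} staged={none}
After op 3 (modify c.txt): modified={a.txt, c.txt, e.txt} staged={none}
After op 4 (git add a.txt): modified={c.txt, e.txt} staged={a.txt}
After op 5 (git add e.txt): modified={c.txt} staged={a.txt, e.txt}
After op 6 (git commit): modified={c.txt} staged={none}
After op 7 (git commit): modified={c.txt} staged={none}
After op 8 (git add c.txt): modified={none} staged={c.txt}
After op 9 (git reset d.txt): modified={none} staged={c.txt}
After op 10 (git add e.txt): modified={none} staged={c.txt}
After op 11 (git reset c.txt): modified={c.txt} staged={none}
After op 12 (git add c.txt): modified={none} staged={c.txt}
After op 13 (modify d.txt): modified={d.txt} staged={c.txt}
After op 14 (git add d.txt): modified={none} staged={c.txt, d.txt}
After op 15 (git commit): modified={none} staged={none}
After op 16 (modify c.txt): modified={c.txt} staged={none}
After op 17 (git commit): modified={c.txt} staged={none}
After op 18 (git add c.txt): modified={none} staged={c.txt}
After op 19 (git add a.txt): modified={none} staged={c.txt}

Answer: none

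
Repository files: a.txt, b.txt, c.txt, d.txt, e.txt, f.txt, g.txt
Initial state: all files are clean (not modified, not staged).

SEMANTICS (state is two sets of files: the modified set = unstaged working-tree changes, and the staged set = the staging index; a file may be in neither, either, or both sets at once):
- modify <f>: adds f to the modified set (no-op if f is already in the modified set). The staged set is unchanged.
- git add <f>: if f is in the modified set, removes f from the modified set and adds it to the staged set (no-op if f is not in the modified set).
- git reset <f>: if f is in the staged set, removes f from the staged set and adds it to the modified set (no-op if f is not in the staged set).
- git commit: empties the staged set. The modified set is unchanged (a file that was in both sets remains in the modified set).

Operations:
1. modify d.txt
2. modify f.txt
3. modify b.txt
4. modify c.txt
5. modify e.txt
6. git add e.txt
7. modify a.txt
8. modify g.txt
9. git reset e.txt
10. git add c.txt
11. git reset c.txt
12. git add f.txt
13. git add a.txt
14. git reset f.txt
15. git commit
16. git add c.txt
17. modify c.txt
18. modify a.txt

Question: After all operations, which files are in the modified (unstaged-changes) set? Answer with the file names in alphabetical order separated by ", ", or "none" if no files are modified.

After op 1 (modify d.txt): modified={d.txt} staged={none}
After op 2 (modify f.txt): modified={d.txt, f.txt} staged={none}
After op 3 (modify b.txt): modified={b.txt, d.txt, f.txt} staged={none}
After op 4 (modify c.txt): modified={b.txt, c.txt, d.txt, f.txt} staged={none}
After op 5 (modify e.txt): modified={b.txt, c.txt, d.txt, e.txt, f.txt} staged={none}
After op 6 (git add e.txt): modified={b.txt, c.txt, d.txt, f.txt} staged={e.txt}
After op 7 (modify a.txt): modified={a.txt, b.txt, c.txt, d.txt, f.txt} staged={e.txt}
After op 8 (modify g.txt): modified={a.txt, b.txt, c.txt, d.txt, f.txt, g.txt} staged={e.txt}
After op 9 (git reset e.txt): modified={a.txt, b.txt, c.txt, d.txt, e.txt, f.txt, g.txt} staged={none}
After op 10 (git add c.txt): modified={a.txt, b.txt, d.txt, e.txt, f.txt, g.txt} staged={c.txt}
After op 11 (git reset c.txt): modified={a.txt, b.txt, c.txt, d.txt, e.txt, f.txt, g.txt} staged={none}
After op 12 (git add f.txt): modified={a.txt, b.txt, c.txt, d.txt, e.txt, g.txt} staged={f.txt}
After op 13 (git add a.txt): modified={b.txt, c.txt, d.txt, e.txt, g.txt} staged={a.txt, f.txt}
After op 14 (git reset f.txt): modified={b.txt, c.txt, d.txt, e.txt, f.txt, g.txt} staged={a.txt}
After op 15 (git commit): modified={b.txt, c.txt, d.txt, e.txt, f.txt, g.txt} staged={none}
After op 16 (git add c.txt): modified={b.txt, d.txt, e.txt, f.txt, g.txt} staged={c.txt}
After op 17 (modify c.txt): modified={b.txt, c.txt, d.txt, e.txt, f.txt, g.txt} staged={c.txt}
After op 18 (modify a.txt): modified={a.txt, b.txt, c.txt, d.txt, e.txt, f.txt, g.txt} staged={c.txt}

Answer: a.txt, b.txt, c.txt, d.txt, e.txt, f.txt, g.txt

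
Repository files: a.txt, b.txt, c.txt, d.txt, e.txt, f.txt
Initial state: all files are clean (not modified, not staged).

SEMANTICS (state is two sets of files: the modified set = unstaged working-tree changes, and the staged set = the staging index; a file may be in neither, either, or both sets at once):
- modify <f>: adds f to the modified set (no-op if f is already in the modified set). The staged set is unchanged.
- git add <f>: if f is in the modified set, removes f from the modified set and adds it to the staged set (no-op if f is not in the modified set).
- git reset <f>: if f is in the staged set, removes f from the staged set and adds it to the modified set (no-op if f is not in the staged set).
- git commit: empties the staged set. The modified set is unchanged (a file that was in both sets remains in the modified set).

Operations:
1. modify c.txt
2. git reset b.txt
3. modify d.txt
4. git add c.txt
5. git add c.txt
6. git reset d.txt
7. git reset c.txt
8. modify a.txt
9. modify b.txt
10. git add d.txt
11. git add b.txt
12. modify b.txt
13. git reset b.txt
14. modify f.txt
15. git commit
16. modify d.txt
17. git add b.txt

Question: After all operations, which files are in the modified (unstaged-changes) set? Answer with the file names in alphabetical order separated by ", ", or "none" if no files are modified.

After op 1 (modify c.txt): modified={c.txt} staged={none}
After op 2 (git reset b.txt): modified={c.txt} staged={none}
After op 3 (modify d.txt): modified={c.txt, d.txt} staged={none}
After op 4 (git add c.txt): modified={d.txt} staged={c.txt}
After op 5 (git add c.txt): modified={d.txt} staged={c.txt}
After op 6 (git reset d.txt): modified={d.txt} staged={c.txt}
After op 7 (git reset c.txt): modified={c.txt, d.txt} staged={none}
After op 8 (modify a.txt): modified={a.txt, c.txt, d.txt} staged={none}
After op 9 (modify b.txt): modified={a.txt, b.txt, c.txt, d.txt} staged={none}
After op 10 (git add d.txt): modified={a.txt, b.txt, c.txt} staged={d.txt}
After op 11 (git add b.txt): modified={a.txt, c.txt} staged={b.txt, d.txt}
After op 12 (modify b.txt): modified={a.txt, b.txt, c.txt} staged={b.txt, d.txt}
After op 13 (git reset b.txt): modified={a.txt, b.txt, c.txt} staged={d.txt}
After op 14 (modify f.txt): modified={a.txt, b.txt, c.txt, f.txt} staged={d.txt}
After op 15 (git commit): modified={a.txt, b.txt, c.txt, f.txt} staged={none}
After op 16 (modify d.txt): modified={a.txt, b.txt, c.txt, d.txt, f.txt} staged={none}
After op 17 (git add b.txt): modified={a.txt, c.txt, d.txt, f.txt} staged={b.txt}

Answer: a.txt, c.txt, d.txt, f.txt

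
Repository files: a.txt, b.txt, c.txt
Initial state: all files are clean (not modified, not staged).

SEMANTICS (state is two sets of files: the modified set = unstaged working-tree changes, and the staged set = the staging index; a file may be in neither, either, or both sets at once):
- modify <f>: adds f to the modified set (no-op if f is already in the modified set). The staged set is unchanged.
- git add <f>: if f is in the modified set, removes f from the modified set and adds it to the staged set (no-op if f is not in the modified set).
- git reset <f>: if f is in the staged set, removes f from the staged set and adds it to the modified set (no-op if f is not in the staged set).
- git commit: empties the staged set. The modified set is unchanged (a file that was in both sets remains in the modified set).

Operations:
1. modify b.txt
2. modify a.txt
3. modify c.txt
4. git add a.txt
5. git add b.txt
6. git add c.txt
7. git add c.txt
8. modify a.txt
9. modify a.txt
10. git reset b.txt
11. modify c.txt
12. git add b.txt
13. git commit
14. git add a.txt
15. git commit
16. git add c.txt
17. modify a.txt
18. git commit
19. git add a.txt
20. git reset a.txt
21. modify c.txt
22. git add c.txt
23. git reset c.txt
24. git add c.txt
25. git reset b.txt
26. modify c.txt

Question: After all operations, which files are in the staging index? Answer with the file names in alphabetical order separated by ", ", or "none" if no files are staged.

After op 1 (modify b.txt): modified={b.txt} staged={none}
After op 2 (modify a.txt): modified={a.txt, b.txt} staged={none}
After op 3 (modify c.txt): modified={a.txt, b.txt, c.txt} staged={none}
After op 4 (git add a.txt): modified={b.txt, c.txt} staged={a.txt}
After op 5 (git add b.txt): modified={c.txt} staged={a.txt, b.txt}
After op 6 (git add c.txt): modified={none} staged={a.txt, b.txt, c.txt}
After op 7 (git add c.txt): modified={none} staged={a.txt, b.txt, c.txt}
After op 8 (modify a.txt): modified={a.txt} staged={a.txt, b.txt, c.txt}
After op 9 (modify a.txt): modified={a.txt} staged={a.txt, b.txt, c.txt}
After op 10 (git reset b.txt): modified={a.txt, b.txt} staged={a.txt, c.txt}
After op 11 (modify c.txt): modified={a.txt, b.txt, c.txt} staged={a.txt, c.txt}
After op 12 (git add b.txt): modified={a.txt, c.txt} staged={a.txt, b.txt, c.txt}
After op 13 (git commit): modified={a.txt, c.txt} staged={none}
After op 14 (git add a.txt): modified={c.txt} staged={a.txt}
After op 15 (git commit): modified={c.txt} staged={none}
After op 16 (git add c.txt): modified={none} staged={c.txt}
After op 17 (modify a.txt): modified={a.txt} staged={c.txt}
After op 18 (git commit): modified={a.txt} staged={none}
After op 19 (git add a.txt): modified={none} staged={a.txt}
After op 20 (git reset a.txt): modified={a.txt} staged={none}
After op 21 (modify c.txt): modified={a.txt, c.txt} staged={none}
After op 22 (git add c.txt): modified={a.txt} staged={c.txt}
After op 23 (git reset c.txt): modified={a.txt, c.txt} staged={none}
After op 24 (git add c.txt): modified={a.txt} staged={c.txt}
After op 25 (git reset b.txt): modified={a.txt} staged={c.txt}
After op 26 (modify c.txt): modified={a.txt, c.txt} staged={c.txt}

Answer: c.txt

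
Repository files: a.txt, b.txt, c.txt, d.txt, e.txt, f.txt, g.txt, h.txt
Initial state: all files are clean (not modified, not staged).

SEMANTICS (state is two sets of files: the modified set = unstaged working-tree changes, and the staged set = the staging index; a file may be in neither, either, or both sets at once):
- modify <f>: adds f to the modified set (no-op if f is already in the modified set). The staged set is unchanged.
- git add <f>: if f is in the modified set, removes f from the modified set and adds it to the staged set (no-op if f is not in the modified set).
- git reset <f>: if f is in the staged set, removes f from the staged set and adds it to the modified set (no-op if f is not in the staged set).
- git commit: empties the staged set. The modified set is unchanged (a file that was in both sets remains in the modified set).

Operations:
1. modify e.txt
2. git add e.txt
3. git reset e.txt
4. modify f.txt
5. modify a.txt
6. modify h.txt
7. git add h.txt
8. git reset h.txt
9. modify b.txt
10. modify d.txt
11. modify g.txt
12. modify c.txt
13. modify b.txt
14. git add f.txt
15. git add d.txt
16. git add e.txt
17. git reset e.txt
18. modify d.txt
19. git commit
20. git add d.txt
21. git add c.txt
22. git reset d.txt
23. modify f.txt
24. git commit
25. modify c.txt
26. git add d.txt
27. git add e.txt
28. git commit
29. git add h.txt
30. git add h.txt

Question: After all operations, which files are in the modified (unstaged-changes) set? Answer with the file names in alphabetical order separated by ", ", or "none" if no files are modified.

After op 1 (modify e.txt): modified={e.txt} staged={none}
After op 2 (git add e.txt): modified={none} staged={e.txt}
After op 3 (git reset e.txt): modified={e.txt} staged={none}
After op 4 (modify f.txt): modified={e.txt, f.txt} staged={none}
After op 5 (modify a.txt): modified={a.txt, e.txt, f.txt} staged={none}
After op 6 (modify h.txt): modified={a.txt, e.txt, f.txt, h.txt} staged={none}
After op 7 (git add h.txt): modified={a.txt, e.txt, f.txt} staged={h.txt}
After op 8 (git reset h.txt): modified={a.txt, e.txt, f.txt, h.txt} staged={none}
After op 9 (modify b.txt): modified={a.txt, b.txt, e.txt, f.txt, h.txt} staged={none}
After op 10 (modify d.txt): modified={a.txt, b.txt, d.txt, e.txt, f.txt, h.txt} staged={none}
After op 11 (modify g.txt): modified={a.txt, b.txt, d.txt, e.txt, f.txt, g.txt, h.txt} staged={none}
After op 12 (modify c.txt): modified={a.txt, b.txt, c.txt, d.txt, e.txt, f.txt, g.txt, h.txt} staged={none}
After op 13 (modify b.txt): modified={a.txt, b.txt, c.txt, d.txt, e.txt, f.txt, g.txt, h.txt} staged={none}
After op 14 (git add f.txt): modified={a.txt, b.txt, c.txt, d.txt, e.txt, g.txt, h.txt} staged={f.txt}
After op 15 (git add d.txt): modified={a.txt, b.txt, c.txt, e.txt, g.txt, h.txt} staged={d.txt, f.txt}
After op 16 (git add e.txt): modified={a.txt, b.txt, c.txt, g.txt, h.txt} staged={d.txt, e.txt, f.txt}
After op 17 (git reset e.txt): modified={a.txt, b.txt, c.txt, e.txt, g.txt, h.txt} staged={d.txt, f.txt}
After op 18 (modify d.txt): modified={a.txt, b.txt, c.txt, d.txt, e.txt, g.txt, h.txt} staged={d.txt, f.txt}
After op 19 (git commit): modified={a.txt, b.txt, c.txt, d.txt, e.txt, g.txt, h.txt} staged={none}
After op 20 (git add d.txt): modified={a.txt, b.txt, c.txt, e.txt, g.txt, h.txt} staged={d.txt}
After op 21 (git add c.txt): modified={a.txt, b.txt, e.txt, g.txt, h.txt} staged={c.txt, d.txt}
After op 22 (git reset d.txt): modified={a.txt, b.txt, d.txt, e.txt, g.txt, h.txt} staged={c.txt}
After op 23 (modify f.txt): modified={a.txt, b.txt, d.txt, e.txt, f.txt, g.txt, h.txt} staged={c.txt}
After op 24 (git commit): modified={a.txt, b.txt, d.txt, e.txt, f.txt, g.txt, h.txt} staged={none}
After op 25 (modify c.txt): modified={a.txt, b.txt, c.txt, d.txt, e.txt, f.txt, g.txt, h.txt} staged={none}
After op 26 (git add d.txt): modified={a.txt, b.txt, c.txt, e.txt, f.txt, g.txt, h.txt} staged={d.txt}
After op 27 (git add e.txt): modified={a.txt, b.txt, c.txt, f.txt, g.txt, h.txt} staged={d.txt, e.txt}
After op 28 (git commit): modified={a.txt, b.txt, c.txt, f.txt, g.txt, h.txt} staged={none}
After op 29 (git add h.txt): modified={a.txt, b.txt, c.txt, f.txt, g.txt} staged={h.txt}
After op 30 (git add h.txt): modified={a.txt, b.txt, c.txt, f.txt, g.txt} staged={h.txt}

Answer: a.txt, b.txt, c.txt, f.txt, g.txt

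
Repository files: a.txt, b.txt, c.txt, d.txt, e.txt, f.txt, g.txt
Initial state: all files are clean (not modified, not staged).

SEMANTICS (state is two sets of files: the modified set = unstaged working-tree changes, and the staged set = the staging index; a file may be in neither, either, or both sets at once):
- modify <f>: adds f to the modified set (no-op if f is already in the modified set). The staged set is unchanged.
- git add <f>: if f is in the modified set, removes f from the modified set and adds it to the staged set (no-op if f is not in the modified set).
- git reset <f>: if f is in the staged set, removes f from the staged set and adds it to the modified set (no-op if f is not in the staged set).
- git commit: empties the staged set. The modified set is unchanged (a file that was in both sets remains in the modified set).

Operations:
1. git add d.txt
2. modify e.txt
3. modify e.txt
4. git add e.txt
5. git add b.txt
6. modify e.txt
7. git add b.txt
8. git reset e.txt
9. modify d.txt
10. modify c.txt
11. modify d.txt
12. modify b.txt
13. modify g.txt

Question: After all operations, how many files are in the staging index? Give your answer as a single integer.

Answer: 0

Derivation:
After op 1 (git add d.txt): modified={none} staged={none}
After op 2 (modify e.txt): modified={e.txt} staged={none}
After op 3 (modify e.txt): modified={e.txt} staged={none}
After op 4 (git add e.txt): modified={none} staged={e.txt}
After op 5 (git add b.txt): modified={none} staged={e.txt}
After op 6 (modify e.txt): modified={e.txt} staged={e.txt}
After op 7 (git add b.txt): modified={e.txt} staged={e.txt}
After op 8 (git reset e.txt): modified={e.txt} staged={none}
After op 9 (modify d.txt): modified={d.txt, e.txt} staged={none}
After op 10 (modify c.txt): modified={c.txt, d.txt, e.txt} staged={none}
After op 11 (modify d.txt): modified={c.txt, d.txt, e.txt} staged={none}
After op 12 (modify b.txt): modified={b.txt, c.txt, d.txt, e.txt} staged={none}
After op 13 (modify g.txt): modified={b.txt, c.txt, d.txt, e.txt, g.txt} staged={none}
Final staged set: {none} -> count=0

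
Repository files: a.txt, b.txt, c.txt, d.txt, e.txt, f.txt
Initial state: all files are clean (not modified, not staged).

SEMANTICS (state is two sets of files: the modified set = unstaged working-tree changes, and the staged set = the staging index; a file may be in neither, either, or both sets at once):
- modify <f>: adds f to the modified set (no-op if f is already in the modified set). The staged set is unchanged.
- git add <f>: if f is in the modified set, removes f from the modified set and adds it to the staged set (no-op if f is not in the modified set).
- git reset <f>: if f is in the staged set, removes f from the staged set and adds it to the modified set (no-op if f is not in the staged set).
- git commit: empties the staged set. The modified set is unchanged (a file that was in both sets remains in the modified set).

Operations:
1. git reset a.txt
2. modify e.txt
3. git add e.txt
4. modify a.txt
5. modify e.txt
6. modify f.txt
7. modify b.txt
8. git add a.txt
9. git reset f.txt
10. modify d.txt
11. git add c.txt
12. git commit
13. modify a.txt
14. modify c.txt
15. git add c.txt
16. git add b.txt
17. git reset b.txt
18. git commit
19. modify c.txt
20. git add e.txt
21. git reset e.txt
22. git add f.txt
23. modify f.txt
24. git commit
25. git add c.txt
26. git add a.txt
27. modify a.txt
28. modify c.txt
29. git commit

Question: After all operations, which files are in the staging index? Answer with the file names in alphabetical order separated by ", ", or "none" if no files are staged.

Answer: none

Derivation:
After op 1 (git reset a.txt): modified={none} staged={none}
After op 2 (modify e.txt): modified={e.txt} staged={none}
After op 3 (git add e.txt): modified={none} staged={e.txt}
After op 4 (modify a.txt): modified={a.txt} staged={e.txt}
After op 5 (modify e.txt): modified={a.txt, e.txt} staged={e.txt}
After op 6 (modify f.txt): modified={a.txt, e.txt, f.txt} staged={e.txt}
After op 7 (modify b.txt): modified={a.txt, b.txt, e.txt, f.txt} staged={e.txt}
After op 8 (git add a.txt): modified={b.txt, e.txt, f.txt} staged={a.txt, e.txt}
After op 9 (git reset f.txt): modified={b.txt, e.txt, f.txt} staged={a.txt, e.txt}
After op 10 (modify d.txt): modified={b.txt, d.txt, e.txt, f.txt} staged={a.txt, e.txt}
After op 11 (git add c.txt): modified={b.txt, d.txt, e.txt, f.txt} staged={a.txt, e.txt}
After op 12 (git commit): modified={b.txt, d.txt, e.txt, f.txt} staged={none}
After op 13 (modify a.txt): modified={a.txt, b.txt, d.txt, e.txt, f.txt} staged={none}
After op 14 (modify c.txt): modified={a.txt, b.txt, c.txt, d.txt, e.txt, f.txt} staged={none}
After op 15 (git add c.txt): modified={a.txt, b.txt, d.txt, e.txt, f.txt} staged={c.txt}
After op 16 (git add b.txt): modified={a.txt, d.txt, e.txt, f.txt} staged={b.txt, c.txt}
After op 17 (git reset b.txt): modified={a.txt, b.txt, d.txt, e.txt, f.txt} staged={c.txt}
After op 18 (git commit): modified={a.txt, b.txt, d.txt, e.txt, f.txt} staged={none}
After op 19 (modify c.txt): modified={a.txt, b.txt, c.txt, d.txt, e.txt, f.txt} staged={none}
After op 20 (git add e.txt): modified={a.txt, b.txt, c.txt, d.txt, f.txt} staged={e.txt}
After op 21 (git reset e.txt): modified={a.txt, b.txt, c.txt, d.txt, e.txt, f.txt} staged={none}
After op 22 (git add f.txt): modified={a.txt, b.txt, c.txt, d.txt, e.txt} staged={f.txt}
After op 23 (modify f.txt): modified={a.txt, b.txt, c.txt, d.txt, e.txt, f.txt} staged={f.txt}
After op 24 (git commit): modified={a.txt, b.txt, c.txt, d.txt, e.txt, f.txt} staged={none}
After op 25 (git add c.txt): modified={a.txt, b.txt, d.txt, e.txt, f.txt} staged={c.txt}
After op 26 (git add a.txt): modified={b.txt, d.txt, e.txt, f.txt} staged={a.txt, c.txt}
After op 27 (modify a.txt): modified={a.txt, b.txt, d.txt, e.txt, f.txt} staged={a.txt, c.txt}
After op 28 (modify c.txt): modified={a.txt, b.txt, c.txt, d.txt, e.txt, f.txt} staged={a.txt, c.txt}
After op 29 (git commit): modified={a.txt, b.txt, c.txt, d.txt, e.txt, f.txt} staged={none}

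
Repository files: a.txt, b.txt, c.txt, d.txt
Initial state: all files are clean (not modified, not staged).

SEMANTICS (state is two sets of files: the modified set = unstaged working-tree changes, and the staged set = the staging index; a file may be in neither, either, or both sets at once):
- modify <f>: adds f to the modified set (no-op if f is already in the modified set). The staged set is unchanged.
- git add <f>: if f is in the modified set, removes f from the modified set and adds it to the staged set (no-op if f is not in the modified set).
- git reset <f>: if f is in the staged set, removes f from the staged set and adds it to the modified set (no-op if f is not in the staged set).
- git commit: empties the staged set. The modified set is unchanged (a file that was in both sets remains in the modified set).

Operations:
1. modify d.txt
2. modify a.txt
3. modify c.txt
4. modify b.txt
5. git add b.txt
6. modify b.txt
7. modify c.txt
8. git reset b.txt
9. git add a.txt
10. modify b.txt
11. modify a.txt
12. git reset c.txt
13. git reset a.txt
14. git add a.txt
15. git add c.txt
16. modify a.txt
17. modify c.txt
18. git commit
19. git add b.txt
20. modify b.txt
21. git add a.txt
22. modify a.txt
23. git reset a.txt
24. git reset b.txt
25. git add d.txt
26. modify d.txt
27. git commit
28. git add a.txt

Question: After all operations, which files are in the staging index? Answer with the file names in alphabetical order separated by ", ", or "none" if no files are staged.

Answer: a.txt

Derivation:
After op 1 (modify d.txt): modified={d.txt} staged={none}
After op 2 (modify a.txt): modified={a.txt, d.txt} staged={none}
After op 3 (modify c.txt): modified={a.txt, c.txt, d.txt} staged={none}
After op 4 (modify b.txt): modified={a.txt, b.txt, c.txt, d.txt} staged={none}
After op 5 (git add b.txt): modified={a.txt, c.txt, d.txt} staged={b.txt}
After op 6 (modify b.txt): modified={a.txt, b.txt, c.txt, d.txt} staged={b.txt}
After op 7 (modify c.txt): modified={a.txt, b.txt, c.txt, d.txt} staged={b.txt}
After op 8 (git reset b.txt): modified={a.txt, b.txt, c.txt, d.txt} staged={none}
After op 9 (git add a.txt): modified={b.txt, c.txt, d.txt} staged={a.txt}
After op 10 (modify b.txt): modified={b.txt, c.txt, d.txt} staged={a.txt}
After op 11 (modify a.txt): modified={a.txt, b.txt, c.txt, d.txt} staged={a.txt}
After op 12 (git reset c.txt): modified={a.txt, b.txt, c.txt, d.txt} staged={a.txt}
After op 13 (git reset a.txt): modified={a.txt, b.txt, c.txt, d.txt} staged={none}
After op 14 (git add a.txt): modified={b.txt, c.txt, d.txt} staged={a.txt}
After op 15 (git add c.txt): modified={b.txt, d.txt} staged={a.txt, c.txt}
After op 16 (modify a.txt): modified={a.txt, b.txt, d.txt} staged={a.txt, c.txt}
After op 17 (modify c.txt): modified={a.txt, b.txt, c.txt, d.txt} staged={a.txt, c.txt}
After op 18 (git commit): modified={a.txt, b.txt, c.txt, d.txt} staged={none}
After op 19 (git add b.txt): modified={a.txt, c.txt, d.txt} staged={b.txt}
After op 20 (modify b.txt): modified={a.txt, b.txt, c.txt, d.txt} staged={b.txt}
After op 21 (git add a.txt): modified={b.txt, c.txt, d.txt} staged={a.txt, b.txt}
After op 22 (modify a.txt): modified={a.txt, b.txt, c.txt, d.txt} staged={a.txt, b.txt}
After op 23 (git reset a.txt): modified={a.txt, b.txt, c.txt, d.txt} staged={b.txt}
After op 24 (git reset b.txt): modified={a.txt, b.txt, c.txt, d.txt} staged={none}
After op 25 (git add d.txt): modified={a.txt, b.txt, c.txt} staged={d.txt}
After op 26 (modify d.txt): modified={a.txt, b.txt, c.txt, d.txt} staged={d.txt}
After op 27 (git commit): modified={a.txt, b.txt, c.txt, d.txt} staged={none}
After op 28 (git add a.txt): modified={b.txt, c.txt, d.txt} staged={a.txt}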